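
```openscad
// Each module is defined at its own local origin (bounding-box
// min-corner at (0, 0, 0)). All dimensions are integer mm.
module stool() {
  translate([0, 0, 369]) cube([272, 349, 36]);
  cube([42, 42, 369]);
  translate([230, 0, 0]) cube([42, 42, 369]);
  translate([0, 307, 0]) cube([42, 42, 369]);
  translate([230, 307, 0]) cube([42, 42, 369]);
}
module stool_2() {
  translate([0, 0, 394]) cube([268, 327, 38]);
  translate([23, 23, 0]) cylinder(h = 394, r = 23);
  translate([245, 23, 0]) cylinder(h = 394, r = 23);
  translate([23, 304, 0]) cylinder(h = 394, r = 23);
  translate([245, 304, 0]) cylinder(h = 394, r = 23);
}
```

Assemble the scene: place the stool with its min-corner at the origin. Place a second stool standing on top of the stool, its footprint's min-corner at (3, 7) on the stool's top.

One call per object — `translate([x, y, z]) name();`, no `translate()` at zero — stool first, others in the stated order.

stool();
translate([3, 7, 405]) stool_2();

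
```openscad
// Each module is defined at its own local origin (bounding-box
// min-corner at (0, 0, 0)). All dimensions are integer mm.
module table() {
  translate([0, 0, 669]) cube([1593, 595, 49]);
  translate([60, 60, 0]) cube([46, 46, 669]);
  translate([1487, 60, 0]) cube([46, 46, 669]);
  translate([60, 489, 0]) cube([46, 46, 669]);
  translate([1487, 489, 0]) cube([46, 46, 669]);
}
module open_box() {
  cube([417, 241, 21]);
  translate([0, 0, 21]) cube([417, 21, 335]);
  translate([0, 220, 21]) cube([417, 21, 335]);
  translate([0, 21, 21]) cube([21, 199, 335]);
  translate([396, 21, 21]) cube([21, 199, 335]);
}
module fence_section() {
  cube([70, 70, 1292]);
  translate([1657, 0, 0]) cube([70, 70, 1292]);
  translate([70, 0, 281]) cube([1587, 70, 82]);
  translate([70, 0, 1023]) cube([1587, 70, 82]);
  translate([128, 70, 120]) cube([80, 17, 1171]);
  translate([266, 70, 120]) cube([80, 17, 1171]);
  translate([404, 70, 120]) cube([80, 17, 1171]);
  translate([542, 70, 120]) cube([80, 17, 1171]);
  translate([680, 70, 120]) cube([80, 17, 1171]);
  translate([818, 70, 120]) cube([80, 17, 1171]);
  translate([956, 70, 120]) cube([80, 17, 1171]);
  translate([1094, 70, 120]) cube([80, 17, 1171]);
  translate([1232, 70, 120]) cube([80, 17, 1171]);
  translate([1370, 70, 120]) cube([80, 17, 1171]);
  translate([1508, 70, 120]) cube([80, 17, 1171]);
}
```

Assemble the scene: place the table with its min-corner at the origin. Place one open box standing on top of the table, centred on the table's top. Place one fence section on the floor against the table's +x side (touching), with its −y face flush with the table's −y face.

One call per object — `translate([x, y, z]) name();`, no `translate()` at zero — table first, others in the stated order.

table();
translate([588, 177, 718]) open_box();
translate([1593, 0, 0]) fence_section();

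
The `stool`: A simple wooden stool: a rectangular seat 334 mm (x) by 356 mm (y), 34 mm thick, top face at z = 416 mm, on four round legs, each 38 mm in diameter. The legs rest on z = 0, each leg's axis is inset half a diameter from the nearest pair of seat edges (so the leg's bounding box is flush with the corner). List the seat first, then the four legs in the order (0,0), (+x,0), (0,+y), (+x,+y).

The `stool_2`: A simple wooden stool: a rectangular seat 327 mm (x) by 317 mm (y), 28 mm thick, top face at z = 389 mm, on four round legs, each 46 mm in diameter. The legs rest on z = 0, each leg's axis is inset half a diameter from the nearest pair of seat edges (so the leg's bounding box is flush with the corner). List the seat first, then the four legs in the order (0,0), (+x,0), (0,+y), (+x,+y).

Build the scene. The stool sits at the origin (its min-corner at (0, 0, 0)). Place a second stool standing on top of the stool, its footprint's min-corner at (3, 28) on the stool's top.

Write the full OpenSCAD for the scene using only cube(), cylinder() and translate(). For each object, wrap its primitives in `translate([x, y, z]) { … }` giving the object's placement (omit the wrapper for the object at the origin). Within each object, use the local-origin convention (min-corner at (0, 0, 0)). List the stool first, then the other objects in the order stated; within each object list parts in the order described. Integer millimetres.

translate([0, 0, 382]) cube([334, 356, 34]);
translate([19, 19, 0]) cylinder(h = 382, r = 19);
translate([315, 19, 0]) cylinder(h = 382, r = 19);
translate([19, 337, 0]) cylinder(h = 382, r = 19);
translate([315, 337, 0]) cylinder(h = 382, r = 19);
translate([3, 28, 416]) {
  translate([0, 0, 361]) cube([327, 317, 28]);
  translate([23, 23, 0]) cylinder(h = 361, r = 23);
  translate([304, 23, 0]) cylinder(h = 361, r = 23);
  translate([23, 294, 0]) cylinder(h = 361, r = 23);
  translate([304, 294, 0]) cylinder(h = 361, r = 23);
}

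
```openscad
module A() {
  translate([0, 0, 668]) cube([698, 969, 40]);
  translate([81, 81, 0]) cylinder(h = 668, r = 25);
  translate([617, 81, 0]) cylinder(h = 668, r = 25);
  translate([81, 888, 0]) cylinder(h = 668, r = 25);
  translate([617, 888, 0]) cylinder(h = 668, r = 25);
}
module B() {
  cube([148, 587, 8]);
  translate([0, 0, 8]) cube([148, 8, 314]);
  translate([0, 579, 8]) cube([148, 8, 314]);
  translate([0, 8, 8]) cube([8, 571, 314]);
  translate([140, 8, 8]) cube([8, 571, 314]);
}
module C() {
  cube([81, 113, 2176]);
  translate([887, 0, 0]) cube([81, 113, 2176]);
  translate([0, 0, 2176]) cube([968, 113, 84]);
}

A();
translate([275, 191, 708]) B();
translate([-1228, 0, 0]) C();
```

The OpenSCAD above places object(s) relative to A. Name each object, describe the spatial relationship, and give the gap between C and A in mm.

A is a table. B is an open box. C is a door frame. The open box is on top of the table, centred. The door frame is on the floor beside the table on its −x side. The gap between the door frame and the table is 260 mm.

The door frame's nearest face is 260 mm from the table's −x face.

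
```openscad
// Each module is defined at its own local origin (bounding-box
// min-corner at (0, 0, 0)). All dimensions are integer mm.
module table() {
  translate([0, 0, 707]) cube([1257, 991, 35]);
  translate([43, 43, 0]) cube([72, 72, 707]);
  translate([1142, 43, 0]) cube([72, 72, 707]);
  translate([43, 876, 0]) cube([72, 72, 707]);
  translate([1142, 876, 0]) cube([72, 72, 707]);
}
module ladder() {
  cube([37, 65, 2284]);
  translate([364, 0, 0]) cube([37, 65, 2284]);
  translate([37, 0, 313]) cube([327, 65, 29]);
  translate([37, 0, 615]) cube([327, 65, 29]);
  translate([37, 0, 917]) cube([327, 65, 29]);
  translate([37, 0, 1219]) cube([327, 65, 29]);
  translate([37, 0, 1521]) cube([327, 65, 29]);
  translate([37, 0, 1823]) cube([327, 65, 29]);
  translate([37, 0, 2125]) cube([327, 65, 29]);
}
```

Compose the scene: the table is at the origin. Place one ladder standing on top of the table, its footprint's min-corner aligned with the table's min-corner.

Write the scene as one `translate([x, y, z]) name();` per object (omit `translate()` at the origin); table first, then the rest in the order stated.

table();
translate([0, 0, 742]) ladder();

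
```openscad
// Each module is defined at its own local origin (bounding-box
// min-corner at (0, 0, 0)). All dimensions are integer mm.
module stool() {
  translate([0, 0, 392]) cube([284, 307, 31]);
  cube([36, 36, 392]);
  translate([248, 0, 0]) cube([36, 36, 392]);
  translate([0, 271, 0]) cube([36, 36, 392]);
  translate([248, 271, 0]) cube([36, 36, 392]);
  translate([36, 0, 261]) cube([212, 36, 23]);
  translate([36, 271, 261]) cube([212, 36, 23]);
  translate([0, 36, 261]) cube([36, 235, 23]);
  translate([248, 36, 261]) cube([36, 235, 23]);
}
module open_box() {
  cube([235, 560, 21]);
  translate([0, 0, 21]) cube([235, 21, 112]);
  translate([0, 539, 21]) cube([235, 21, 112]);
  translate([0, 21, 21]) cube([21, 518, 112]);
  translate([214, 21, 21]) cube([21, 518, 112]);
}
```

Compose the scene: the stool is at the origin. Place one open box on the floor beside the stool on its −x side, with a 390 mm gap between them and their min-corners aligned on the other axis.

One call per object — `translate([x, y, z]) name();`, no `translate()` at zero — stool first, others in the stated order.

stool();
translate([-625, 0, 0]) open_box();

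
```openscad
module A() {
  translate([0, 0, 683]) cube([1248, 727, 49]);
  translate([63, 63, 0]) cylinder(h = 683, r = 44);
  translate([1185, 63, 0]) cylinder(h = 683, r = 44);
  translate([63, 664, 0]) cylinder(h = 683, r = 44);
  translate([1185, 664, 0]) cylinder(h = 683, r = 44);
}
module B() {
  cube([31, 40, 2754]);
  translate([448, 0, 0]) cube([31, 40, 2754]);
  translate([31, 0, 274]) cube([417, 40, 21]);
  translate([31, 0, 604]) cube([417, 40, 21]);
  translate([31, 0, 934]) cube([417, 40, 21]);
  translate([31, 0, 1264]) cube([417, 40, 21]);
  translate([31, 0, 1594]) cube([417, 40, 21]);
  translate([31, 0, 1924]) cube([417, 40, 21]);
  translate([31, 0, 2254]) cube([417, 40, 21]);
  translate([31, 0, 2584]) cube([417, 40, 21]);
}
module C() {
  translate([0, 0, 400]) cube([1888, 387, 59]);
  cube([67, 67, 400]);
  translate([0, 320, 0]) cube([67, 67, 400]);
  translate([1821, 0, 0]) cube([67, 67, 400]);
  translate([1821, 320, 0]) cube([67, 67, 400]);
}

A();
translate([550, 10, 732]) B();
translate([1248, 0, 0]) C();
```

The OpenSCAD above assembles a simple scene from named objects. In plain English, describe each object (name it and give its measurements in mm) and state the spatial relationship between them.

A is a table: top 1248 mm (x) × 727 mm (y), 49 mm thick, upper face at z = 732 mm, on four round legs of 88 mm diameter, each leg's bounding box inset 19 mm from the nearest pair of top edges, running from z = 0 to the bottom of the top.

B is a straight ladder. Two 31×40 mm vertical rails, 2754 mm tall, stand 479 mm apart (outside-to-outside) with their front faces coplanar on the −y side. 8 rungs, each 40 mm deep and 21 mm tall, span between the inner faces of the rails, front faces flush with the rails. The lowest rung's underside is at z = 274 mm and rungs are spaced 330 mm apart (underside to underside).

C is a long wooden bench with a 1888 mm (x) × 387 mm (y) seat, 59 mm thick, its top surface 459 mm above the floor. Four 67 mm square legs at the seat corners, flush with the edges, run from z = 0 to the seat underside.

The ladder is on top of the table. The bench is against the table's +x side, with their −y faces flush.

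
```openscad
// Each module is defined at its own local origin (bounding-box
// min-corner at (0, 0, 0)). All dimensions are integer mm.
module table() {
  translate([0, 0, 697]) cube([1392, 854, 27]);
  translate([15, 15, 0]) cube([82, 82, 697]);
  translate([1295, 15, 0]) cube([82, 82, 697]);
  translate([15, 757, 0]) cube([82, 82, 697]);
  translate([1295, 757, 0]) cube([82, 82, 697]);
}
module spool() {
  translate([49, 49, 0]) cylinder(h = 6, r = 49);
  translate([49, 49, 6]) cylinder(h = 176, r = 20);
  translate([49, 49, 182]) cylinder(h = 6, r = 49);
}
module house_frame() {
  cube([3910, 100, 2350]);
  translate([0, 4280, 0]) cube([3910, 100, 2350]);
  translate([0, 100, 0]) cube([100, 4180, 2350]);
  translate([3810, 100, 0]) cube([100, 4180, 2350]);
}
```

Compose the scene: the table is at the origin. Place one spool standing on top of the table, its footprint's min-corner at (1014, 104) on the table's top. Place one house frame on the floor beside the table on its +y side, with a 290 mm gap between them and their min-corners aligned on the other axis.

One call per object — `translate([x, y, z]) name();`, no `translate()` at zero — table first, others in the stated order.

table();
translate([1014, 104, 724]) spool();
translate([0, 1144, 0]) house_frame();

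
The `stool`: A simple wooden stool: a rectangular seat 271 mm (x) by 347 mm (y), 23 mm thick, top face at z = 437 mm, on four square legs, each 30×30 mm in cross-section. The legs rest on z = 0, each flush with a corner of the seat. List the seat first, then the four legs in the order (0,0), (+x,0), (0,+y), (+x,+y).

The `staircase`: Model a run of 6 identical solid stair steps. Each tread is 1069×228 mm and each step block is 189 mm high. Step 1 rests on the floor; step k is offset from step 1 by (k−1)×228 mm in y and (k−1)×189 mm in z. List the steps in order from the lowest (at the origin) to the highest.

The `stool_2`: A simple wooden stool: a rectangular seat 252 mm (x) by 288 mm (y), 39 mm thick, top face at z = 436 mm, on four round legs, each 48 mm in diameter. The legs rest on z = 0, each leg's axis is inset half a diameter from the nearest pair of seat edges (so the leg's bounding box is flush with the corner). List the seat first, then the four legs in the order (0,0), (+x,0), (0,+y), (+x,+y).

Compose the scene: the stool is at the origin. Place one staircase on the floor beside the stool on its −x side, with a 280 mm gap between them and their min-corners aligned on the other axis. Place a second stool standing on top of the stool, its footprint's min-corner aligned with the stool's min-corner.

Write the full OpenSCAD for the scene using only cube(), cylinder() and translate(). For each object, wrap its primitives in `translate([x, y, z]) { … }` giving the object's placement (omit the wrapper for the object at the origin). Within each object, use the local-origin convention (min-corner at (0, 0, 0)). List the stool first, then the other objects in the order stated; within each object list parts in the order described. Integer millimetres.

translate([0, 0, 414]) cube([271, 347, 23]);
cube([30, 30, 414]);
translate([241, 0, 0]) cube([30, 30, 414]);
translate([0, 317, 0]) cube([30, 30, 414]);
translate([241, 317, 0]) cube([30, 30, 414]);
translate([-1349, 0, 0]) {
  cube([1069, 228, 189]);
  translate([0, 228, 189]) cube([1069, 228, 189]);
  translate([0, 456, 378]) cube([1069, 228, 189]);
  translate([0, 684, 567]) cube([1069, 228, 189]);
  translate([0, 912, 756]) cube([1069, 228, 189]);
  translate([0, 1140, 945]) cube([1069, 228, 189]);
}
translate([0, 0, 437]) {
  translate([0, 0, 397]) cube([252, 288, 39]);
  translate([24, 24, 0]) cylinder(h = 397, r = 24);
  translate([228, 24, 0]) cylinder(h = 397, r = 24);
  translate([24, 264, 0]) cylinder(h = 397, r = 24);
  translate([228, 264, 0]) cylinder(h = 397, r = 24);
}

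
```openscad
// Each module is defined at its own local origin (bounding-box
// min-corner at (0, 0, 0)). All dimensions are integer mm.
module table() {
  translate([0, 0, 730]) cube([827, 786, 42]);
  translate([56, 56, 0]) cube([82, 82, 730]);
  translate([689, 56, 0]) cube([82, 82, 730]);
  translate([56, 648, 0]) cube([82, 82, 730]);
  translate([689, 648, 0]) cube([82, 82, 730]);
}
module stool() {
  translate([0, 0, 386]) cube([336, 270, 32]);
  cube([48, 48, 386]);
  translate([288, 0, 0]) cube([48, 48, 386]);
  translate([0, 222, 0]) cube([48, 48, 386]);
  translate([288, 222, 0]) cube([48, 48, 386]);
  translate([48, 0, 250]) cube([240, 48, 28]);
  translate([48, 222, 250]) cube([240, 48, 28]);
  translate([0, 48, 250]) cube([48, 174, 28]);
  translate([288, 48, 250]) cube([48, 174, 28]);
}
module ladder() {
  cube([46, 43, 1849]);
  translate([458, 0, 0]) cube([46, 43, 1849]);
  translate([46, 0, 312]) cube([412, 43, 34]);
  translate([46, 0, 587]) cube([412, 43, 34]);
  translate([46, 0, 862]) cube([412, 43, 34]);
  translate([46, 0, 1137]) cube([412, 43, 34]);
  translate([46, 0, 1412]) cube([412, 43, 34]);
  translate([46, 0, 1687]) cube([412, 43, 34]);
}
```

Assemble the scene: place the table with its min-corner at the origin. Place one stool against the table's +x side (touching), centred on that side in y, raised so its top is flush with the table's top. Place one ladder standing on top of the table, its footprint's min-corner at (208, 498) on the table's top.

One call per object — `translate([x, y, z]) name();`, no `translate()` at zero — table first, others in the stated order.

table();
translate([827, 258, 354]) stool();
translate([208, 498, 772]) ladder();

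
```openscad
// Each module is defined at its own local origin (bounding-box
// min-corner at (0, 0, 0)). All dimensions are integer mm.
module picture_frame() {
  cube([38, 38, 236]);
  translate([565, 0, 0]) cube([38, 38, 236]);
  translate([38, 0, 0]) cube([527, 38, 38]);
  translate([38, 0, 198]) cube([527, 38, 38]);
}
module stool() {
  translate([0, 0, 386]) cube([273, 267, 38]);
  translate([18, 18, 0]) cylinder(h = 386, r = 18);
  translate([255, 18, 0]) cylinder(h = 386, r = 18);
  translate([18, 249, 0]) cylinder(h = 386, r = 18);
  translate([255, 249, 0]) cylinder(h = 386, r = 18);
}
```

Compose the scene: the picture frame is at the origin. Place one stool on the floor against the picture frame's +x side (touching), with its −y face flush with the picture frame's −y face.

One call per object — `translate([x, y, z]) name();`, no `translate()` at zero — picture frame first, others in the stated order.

picture_frame();
translate([603, 0, 0]) stool();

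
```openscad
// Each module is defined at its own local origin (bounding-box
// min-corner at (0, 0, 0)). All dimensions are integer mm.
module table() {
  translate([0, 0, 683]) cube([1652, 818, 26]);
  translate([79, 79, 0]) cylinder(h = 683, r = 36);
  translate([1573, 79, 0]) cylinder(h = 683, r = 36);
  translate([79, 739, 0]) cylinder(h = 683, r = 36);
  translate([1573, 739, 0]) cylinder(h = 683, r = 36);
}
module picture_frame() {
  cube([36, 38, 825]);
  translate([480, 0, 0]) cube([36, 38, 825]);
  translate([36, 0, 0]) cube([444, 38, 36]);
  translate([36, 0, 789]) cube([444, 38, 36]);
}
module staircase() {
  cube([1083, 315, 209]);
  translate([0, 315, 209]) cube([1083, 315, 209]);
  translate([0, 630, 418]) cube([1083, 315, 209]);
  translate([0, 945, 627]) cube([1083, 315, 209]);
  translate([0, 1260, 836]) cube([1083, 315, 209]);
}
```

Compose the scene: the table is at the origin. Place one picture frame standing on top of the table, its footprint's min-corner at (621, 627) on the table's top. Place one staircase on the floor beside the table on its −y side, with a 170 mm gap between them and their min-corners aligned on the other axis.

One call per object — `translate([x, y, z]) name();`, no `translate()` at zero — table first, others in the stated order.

table();
translate([621, 627, 709]) picture_frame();
translate([0, -1745, 0]) staircase();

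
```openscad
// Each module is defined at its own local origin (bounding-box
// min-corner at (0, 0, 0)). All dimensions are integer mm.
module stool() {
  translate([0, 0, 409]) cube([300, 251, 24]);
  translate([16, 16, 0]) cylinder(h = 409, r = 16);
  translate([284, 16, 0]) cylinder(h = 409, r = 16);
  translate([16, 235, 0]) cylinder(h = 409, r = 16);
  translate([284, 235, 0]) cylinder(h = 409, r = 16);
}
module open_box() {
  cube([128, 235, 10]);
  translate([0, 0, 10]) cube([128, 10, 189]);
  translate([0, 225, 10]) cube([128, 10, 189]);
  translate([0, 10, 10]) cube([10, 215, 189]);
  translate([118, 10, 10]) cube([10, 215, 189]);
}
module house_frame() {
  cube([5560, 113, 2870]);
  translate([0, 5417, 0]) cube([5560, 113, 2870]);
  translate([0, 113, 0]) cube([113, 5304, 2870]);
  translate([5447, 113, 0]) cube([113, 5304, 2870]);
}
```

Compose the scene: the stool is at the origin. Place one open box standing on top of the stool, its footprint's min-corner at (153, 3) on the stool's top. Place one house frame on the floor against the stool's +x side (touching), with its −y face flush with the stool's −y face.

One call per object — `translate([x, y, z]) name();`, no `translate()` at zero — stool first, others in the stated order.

stool();
translate([153, 3, 433]) open_box();
translate([300, 0, 0]) house_frame();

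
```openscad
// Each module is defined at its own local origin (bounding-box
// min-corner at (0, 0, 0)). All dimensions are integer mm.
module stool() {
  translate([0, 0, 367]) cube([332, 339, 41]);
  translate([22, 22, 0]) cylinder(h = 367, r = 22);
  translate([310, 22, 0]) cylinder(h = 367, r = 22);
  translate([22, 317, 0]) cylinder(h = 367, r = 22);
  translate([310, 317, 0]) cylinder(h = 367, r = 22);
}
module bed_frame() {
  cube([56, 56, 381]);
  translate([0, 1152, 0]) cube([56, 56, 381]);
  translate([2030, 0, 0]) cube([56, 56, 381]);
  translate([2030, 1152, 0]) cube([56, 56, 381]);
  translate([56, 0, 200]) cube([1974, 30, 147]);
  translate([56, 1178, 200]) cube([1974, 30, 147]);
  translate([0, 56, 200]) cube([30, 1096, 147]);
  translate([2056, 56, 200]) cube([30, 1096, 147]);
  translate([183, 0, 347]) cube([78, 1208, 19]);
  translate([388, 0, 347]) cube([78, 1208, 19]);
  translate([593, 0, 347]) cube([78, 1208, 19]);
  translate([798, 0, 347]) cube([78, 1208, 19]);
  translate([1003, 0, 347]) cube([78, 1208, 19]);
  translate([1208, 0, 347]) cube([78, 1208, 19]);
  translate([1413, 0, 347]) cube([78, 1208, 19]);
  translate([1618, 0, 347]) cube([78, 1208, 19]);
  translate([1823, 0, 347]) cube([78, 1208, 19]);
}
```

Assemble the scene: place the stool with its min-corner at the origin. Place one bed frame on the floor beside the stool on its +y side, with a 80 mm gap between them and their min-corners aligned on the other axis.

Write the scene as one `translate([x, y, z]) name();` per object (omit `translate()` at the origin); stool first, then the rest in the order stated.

stool();
translate([0, 419, 0]) bed_frame();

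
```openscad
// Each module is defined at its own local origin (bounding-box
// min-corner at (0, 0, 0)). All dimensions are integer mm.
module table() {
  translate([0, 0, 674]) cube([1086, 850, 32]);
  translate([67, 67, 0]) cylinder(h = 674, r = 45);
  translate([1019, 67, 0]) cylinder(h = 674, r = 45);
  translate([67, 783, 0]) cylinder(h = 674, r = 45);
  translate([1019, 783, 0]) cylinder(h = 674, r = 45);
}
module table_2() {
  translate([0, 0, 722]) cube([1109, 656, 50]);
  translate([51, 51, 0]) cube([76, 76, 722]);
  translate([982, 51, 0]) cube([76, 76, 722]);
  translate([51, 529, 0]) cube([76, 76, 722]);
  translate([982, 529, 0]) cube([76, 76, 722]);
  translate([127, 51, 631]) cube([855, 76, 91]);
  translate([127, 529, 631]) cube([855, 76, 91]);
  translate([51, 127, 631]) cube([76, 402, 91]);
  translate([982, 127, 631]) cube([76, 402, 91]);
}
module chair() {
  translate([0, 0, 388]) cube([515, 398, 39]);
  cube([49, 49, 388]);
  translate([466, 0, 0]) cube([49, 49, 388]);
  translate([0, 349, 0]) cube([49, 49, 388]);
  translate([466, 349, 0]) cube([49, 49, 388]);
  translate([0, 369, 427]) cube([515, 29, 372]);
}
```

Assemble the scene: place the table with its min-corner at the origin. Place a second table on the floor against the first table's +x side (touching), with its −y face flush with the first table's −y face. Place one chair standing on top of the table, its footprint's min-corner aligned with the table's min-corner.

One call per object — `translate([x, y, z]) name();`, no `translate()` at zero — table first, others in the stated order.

table();
translate([1086, 0, 0]) table_2();
translate([0, 0, 706]) chair();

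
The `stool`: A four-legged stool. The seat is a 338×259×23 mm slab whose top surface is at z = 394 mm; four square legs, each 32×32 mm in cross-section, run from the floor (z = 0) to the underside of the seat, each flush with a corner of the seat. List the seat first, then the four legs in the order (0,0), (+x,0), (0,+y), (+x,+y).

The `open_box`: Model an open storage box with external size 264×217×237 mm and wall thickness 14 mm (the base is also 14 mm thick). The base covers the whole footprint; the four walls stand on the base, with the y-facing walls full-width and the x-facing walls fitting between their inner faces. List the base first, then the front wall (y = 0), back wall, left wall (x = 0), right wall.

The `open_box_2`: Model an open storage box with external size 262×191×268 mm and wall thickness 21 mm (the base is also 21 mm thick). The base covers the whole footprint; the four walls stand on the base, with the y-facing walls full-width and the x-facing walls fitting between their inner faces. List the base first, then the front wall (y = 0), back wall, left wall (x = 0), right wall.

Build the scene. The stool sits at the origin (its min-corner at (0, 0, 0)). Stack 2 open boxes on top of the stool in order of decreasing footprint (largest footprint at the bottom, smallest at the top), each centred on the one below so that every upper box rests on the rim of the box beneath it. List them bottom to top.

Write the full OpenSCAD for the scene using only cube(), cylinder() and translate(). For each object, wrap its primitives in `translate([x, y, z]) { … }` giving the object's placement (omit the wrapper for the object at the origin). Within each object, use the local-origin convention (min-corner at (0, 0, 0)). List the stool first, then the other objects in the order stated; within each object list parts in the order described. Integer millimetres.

translate([0, 0, 371]) cube([338, 259, 23]);
cube([32, 32, 371]);
translate([306, 0, 0]) cube([32, 32, 371]);
translate([0, 227, 0]) cube([32, 32, 371]);
translate([306, 227, 0]) cube([32, 32, 371]);
translate([37, 21, 394]) {
  cube([264, 217, 14]);
  translate([0, 0, 14]) cube([264, 14, 223]);
  translate([0, 203, 14]) cube([264, 14, 223]);
  translate([0, 14, 14]) cube([14, 189, 223]);
  translate([250, 14, 14]) cube([14, 189, 223]);
}
translate([38, 34, 631]) {
  cube([262, 191, 21]);
  translate([0, 0, 21]) cube([262, 21, 247]);
  translate([0, 170, 21]) cube([262, 21, 247]);
  translate([0, 21, 21]) cube([21, 149, 247]);
  translate([241, 21, 21]) cube([21, 149, 247]);
}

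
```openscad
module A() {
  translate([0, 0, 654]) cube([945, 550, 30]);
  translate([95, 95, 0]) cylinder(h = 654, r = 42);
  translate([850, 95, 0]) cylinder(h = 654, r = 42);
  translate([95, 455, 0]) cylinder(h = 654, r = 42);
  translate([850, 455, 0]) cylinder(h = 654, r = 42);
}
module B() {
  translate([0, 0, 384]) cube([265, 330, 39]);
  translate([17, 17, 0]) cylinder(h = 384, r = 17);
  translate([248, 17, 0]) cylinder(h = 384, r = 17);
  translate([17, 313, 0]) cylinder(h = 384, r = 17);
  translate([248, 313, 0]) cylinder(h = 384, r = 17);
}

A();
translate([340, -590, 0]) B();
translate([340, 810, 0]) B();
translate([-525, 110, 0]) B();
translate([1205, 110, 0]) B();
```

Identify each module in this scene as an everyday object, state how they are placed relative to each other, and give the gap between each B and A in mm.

A is a table. B is a stool. Four stools sit around the table at the −y, +y, −x, +x sides. The gap between each stool and the table is 260 mm.

Each stool's nearest face is 260 mm from the table's bounding box.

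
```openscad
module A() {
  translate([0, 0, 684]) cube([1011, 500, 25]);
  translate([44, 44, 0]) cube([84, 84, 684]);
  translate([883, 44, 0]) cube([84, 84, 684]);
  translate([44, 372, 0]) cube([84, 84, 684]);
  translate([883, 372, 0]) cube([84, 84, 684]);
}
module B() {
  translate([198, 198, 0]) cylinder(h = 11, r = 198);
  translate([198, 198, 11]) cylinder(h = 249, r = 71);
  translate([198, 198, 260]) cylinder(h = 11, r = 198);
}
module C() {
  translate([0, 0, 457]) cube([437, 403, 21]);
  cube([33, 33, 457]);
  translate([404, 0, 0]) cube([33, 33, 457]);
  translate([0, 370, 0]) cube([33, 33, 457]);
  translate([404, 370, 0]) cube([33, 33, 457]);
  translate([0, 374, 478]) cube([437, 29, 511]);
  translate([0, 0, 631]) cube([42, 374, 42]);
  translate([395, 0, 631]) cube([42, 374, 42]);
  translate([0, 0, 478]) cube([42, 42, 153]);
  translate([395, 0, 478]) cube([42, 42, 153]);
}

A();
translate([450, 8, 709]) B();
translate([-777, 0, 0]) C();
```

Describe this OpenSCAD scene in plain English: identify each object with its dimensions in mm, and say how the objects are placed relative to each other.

A is a rectangular dining table. The top is 1011×500×25 mm with its upper surface at z = 709 mm. It stands on four 84×84 mm square legs, each inset 44 mm from the nearest pair of top edges, running from the floor to the underside of the top.

B is a spool: two coaxial disc flanges of radius 198 mm and thickness 11 mm, joined by a core cylinder of radius 71 mm and height 249 mm. The lower flange rests on z = 0 and the three cylinders share a vertical axis.

C is a chair: 437×403 mm seat, 21 mm thick, top at z = 478 mm, on four 33 mm square corner legs flush with the seat edges. A 29 mm thick backrest slab spans the full seat width, extending 511 mm above the seat top, its back face flush with the seat's +y edge. Two armrests of 42×42 mm section run along each side from the seat's front edge to the front of the backrest, top faces 195 mm above the seat top and outer faces flush with the seat's x-edges; a 42×42 mm post under the front of each armrest stands on the seat at the front corner.

The spool is on top of the table. The chair is on the floor beside the table on its −x side.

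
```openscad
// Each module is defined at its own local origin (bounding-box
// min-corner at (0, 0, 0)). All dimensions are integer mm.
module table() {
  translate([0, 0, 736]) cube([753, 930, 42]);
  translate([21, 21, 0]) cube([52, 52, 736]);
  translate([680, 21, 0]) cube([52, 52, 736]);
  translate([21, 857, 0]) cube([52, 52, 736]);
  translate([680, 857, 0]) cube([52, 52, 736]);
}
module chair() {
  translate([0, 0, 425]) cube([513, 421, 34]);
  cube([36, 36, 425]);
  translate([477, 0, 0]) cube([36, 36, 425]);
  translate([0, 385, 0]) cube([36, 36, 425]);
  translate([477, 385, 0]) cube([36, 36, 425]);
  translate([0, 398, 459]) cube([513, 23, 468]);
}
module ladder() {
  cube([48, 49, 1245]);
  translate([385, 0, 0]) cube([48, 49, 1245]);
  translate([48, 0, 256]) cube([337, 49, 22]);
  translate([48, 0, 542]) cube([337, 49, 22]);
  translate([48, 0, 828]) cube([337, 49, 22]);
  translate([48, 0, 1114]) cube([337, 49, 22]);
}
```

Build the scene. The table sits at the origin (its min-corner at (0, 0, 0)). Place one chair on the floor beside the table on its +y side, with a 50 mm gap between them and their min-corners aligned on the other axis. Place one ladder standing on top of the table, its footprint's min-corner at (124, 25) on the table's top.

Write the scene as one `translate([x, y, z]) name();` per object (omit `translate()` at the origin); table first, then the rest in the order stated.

table();
translate([0, 980, 0]) chair();
translate([124, 25, 778]) ladder();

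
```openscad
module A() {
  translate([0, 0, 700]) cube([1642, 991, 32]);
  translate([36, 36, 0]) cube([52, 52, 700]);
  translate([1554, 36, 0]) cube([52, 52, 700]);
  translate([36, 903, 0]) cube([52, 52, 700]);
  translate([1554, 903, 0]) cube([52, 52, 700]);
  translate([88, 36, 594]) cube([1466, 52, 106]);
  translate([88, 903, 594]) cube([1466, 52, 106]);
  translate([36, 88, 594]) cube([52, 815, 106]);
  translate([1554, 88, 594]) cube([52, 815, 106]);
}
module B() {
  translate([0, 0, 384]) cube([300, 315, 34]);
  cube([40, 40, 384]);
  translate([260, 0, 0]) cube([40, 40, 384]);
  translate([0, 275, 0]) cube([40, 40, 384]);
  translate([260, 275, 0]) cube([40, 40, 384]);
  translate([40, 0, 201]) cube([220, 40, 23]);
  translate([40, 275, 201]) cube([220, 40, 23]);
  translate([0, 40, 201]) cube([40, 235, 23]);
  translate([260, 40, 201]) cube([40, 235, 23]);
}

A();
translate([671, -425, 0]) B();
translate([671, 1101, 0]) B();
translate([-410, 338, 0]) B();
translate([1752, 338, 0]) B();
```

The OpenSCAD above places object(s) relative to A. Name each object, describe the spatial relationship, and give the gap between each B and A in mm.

Each stool's nearest face is 110 mm from the table's bounding box.

A is a table. B is a stool. Four stools sit around the table at the −y, +y, −x, +x sides. The gap between each stool and the table is 110 mm.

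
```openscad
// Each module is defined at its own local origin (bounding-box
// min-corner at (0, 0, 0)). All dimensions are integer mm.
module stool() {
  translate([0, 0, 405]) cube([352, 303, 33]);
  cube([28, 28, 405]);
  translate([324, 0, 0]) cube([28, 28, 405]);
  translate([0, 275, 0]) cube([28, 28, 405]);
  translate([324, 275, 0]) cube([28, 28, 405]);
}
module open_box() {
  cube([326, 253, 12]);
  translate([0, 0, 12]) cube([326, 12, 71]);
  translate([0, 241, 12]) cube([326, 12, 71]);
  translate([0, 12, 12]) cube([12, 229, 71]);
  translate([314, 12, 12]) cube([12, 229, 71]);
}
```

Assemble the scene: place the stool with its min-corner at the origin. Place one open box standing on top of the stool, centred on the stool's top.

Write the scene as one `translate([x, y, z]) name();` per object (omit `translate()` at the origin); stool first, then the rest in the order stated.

stool();
translate([13, 25, 438]) open_box();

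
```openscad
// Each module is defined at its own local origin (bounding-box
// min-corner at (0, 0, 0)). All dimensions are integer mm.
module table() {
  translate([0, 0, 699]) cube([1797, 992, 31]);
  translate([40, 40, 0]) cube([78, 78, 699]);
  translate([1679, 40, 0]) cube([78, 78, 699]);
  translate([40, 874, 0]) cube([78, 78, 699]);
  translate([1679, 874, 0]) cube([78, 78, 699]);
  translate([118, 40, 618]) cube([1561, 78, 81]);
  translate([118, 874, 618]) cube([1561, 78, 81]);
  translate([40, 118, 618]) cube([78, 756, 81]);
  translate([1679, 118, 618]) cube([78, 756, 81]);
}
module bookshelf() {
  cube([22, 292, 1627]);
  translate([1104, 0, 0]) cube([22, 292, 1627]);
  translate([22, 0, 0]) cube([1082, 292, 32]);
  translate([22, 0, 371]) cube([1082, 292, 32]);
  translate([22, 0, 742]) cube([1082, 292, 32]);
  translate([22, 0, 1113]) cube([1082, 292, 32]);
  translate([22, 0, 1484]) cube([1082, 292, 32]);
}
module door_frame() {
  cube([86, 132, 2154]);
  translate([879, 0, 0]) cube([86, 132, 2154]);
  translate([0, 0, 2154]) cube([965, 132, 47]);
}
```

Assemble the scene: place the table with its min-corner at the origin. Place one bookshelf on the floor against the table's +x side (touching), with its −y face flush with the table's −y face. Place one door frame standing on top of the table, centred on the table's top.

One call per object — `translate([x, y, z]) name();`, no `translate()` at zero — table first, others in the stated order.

table();
translate([1797, 0, 0]) bookshelf();
translate([416, 430, 730]) door_frame();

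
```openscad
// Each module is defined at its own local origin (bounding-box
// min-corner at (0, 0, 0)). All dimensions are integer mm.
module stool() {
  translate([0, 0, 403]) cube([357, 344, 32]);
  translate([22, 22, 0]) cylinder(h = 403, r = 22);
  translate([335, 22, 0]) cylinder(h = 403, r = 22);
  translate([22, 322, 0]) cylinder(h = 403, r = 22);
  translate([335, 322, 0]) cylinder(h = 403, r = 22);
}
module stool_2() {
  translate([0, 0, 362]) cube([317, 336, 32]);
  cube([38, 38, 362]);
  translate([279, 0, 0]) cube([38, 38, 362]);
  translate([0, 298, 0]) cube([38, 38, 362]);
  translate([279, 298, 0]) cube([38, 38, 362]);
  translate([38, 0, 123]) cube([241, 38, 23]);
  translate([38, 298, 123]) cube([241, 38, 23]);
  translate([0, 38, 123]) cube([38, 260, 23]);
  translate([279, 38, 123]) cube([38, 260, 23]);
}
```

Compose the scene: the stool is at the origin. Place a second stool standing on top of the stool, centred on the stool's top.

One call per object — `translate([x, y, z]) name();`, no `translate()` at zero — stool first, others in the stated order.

stool();
translate([20, 4, 435]) stool_2();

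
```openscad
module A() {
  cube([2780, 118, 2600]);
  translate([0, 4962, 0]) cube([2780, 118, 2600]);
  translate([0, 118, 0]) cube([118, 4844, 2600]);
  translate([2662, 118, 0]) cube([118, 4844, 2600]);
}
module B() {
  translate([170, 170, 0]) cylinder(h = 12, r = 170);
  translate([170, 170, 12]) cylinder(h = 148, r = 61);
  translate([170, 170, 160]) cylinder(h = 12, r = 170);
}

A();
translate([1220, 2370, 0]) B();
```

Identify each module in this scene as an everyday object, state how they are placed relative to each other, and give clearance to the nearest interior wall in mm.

A is a house frame. B is a spool. The spool sits inside the house frame, centred. The clearance to the nearest interior wall is 1102 mm.

Clearances: x = 1102, y = 2252; minimum 1102 mm.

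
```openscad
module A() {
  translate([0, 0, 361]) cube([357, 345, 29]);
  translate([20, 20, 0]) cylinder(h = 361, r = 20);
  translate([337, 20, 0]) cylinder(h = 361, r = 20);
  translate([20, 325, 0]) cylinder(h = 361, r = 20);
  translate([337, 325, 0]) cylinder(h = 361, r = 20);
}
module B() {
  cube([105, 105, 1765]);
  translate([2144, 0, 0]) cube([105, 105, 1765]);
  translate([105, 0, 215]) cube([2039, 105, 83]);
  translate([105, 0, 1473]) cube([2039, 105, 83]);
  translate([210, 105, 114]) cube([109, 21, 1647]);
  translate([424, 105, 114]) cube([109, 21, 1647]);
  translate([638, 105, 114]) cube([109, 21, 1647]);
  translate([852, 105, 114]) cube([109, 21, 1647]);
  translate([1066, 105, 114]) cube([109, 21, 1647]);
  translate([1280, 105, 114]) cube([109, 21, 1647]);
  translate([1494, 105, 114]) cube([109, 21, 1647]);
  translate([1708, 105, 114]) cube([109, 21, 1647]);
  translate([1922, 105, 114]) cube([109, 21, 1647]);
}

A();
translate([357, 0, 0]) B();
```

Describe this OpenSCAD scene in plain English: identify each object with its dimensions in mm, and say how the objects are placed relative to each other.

A is a four-legged stool. The seat is 357×345 mm, 29 mm thick, top at z = 390 mm. It stands on four round legs, each 40 mm in diameter, from z = 0 to the seat underside, each leg's axis is inset half a diameter from the nearest pair of seat edges (so the leg's bounding box is flush with the corner).

B is a fence section. Two 105×105 mm posts, 1765 mm tall, stand on the floor with a clear span of 2039 mm between their inner faces. Two horizontal rails of 105×83 mm section span the gap between the posts with their undersides at z = 215 mm and z = 1473 mm, flush with the posts' −y face. 9 pickets, each 109 mm wide, 21 mm thick and 1647 mm tall, are fixed to the +y face of the rails with their bottoms at z = 114 mm, evenly spaced across the span with equal gaps (rounded down to the nearest mm) at the −x end and between each pair — any rounding remainder accumulates at the +x end.

The fence section is against the stool's +x side, with their −y faces flush.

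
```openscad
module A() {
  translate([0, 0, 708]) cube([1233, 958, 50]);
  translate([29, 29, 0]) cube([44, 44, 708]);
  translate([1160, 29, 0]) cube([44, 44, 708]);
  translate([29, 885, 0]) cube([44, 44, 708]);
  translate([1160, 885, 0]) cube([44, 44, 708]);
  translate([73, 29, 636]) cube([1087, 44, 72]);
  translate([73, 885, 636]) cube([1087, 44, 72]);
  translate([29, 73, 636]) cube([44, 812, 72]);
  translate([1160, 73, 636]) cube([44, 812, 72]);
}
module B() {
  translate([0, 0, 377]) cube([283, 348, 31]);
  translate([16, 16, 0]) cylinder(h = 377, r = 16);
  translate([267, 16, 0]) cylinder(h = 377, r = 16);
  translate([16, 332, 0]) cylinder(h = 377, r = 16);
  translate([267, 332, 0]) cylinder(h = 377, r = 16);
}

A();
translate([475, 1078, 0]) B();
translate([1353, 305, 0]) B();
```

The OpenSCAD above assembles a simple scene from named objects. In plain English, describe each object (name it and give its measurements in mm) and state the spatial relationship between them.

A is a table: top 1233 mm (x) × 958 mm (y), 50 mm thick, upper face at z = 758 mm, on four 44×44 mm square legs, each inset 29 mm from the nearest pair of top edges, running from z = 0 to the bottom of the top. Four apron rails, 44 mm thick and 72 mm tall, run between adjacent legs with their top edges flush with the underside of the top and their outer faces flush with the legs' outer faces.

B is a four-legged stool. The seat is 283×348 mm, 31 mm thick, top at z = 408 mm. It stands on four round legs, each 32 mm in diameter, from z = 0 to the seat underside, each leg's axis is inset half a diameter from the nearest pair of seat edges (so the leg's bounding box is flush with the corner).

Two stools sit around the table at the +y, +x sides.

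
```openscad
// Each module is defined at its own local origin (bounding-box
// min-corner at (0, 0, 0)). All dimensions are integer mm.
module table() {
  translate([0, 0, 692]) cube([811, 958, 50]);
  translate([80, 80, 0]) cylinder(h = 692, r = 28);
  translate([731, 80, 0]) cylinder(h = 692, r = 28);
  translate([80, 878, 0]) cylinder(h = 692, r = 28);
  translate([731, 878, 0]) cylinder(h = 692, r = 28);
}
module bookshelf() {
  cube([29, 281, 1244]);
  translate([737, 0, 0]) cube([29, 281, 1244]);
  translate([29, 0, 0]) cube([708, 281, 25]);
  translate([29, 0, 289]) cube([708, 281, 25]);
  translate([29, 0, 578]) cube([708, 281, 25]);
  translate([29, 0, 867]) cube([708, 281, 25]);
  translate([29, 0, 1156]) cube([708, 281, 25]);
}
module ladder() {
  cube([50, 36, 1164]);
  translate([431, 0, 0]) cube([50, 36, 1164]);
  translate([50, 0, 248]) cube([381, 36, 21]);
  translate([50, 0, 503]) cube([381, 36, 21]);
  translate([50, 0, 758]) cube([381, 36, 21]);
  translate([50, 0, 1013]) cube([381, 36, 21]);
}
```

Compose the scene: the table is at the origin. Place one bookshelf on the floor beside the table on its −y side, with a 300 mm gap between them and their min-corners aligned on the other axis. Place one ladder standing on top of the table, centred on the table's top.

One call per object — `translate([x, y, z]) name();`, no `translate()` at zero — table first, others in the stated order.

table();
translate([0, -581, 0]) bookshelf();
translate([165, 461, 742]) ladder();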